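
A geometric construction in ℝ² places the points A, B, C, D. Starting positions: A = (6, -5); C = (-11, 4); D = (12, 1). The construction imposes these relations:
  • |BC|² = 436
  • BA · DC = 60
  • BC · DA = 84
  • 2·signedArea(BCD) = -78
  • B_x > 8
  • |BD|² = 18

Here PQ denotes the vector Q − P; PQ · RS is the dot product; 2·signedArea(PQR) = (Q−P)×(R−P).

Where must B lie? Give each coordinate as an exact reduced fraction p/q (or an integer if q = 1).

B = (9, -2)

1. B_x = 9  [BC · DA = 84 ∩ 2·signedArea(BCD) = -78]
2. B_y = -2  [BC · DA = 84 ∩ 2·signedArea(BCD) = -78]
   → B = (9, -2)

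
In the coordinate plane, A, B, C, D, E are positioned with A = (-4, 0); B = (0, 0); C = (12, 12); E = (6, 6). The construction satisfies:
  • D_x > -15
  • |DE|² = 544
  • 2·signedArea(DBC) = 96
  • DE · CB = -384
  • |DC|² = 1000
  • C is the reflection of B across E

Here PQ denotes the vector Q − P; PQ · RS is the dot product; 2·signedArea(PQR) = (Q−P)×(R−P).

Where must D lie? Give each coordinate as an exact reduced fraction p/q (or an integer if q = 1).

1. D_x = -14  [DE · CB = -384 ∩ 2·signedArea(DBC) = 96]
2. D_y = -6  [DE · CB = -384 ∩ 2·signedArea(DBC) = 96]
   → D = (-14, -6)

D = (-14, -6)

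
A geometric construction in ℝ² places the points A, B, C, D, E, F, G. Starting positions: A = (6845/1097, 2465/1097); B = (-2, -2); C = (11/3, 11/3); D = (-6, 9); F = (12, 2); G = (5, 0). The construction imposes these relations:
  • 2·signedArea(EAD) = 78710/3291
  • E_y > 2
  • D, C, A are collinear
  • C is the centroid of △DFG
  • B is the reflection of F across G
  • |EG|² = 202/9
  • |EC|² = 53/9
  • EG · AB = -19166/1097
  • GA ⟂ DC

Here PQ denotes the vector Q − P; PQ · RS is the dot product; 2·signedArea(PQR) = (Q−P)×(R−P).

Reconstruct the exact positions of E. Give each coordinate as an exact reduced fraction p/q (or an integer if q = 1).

E = (4/3, 3)

1. E_x = 4/3  [EG · AB = -19166/1097 ∩ 2·signedArea(EAD) = 78710/3291]
2. E_y = 3  [EG · AB = -19166/1097 ∩ 2·signedArea(EAD) = 78710/3291]
   → E = (4/3, 3)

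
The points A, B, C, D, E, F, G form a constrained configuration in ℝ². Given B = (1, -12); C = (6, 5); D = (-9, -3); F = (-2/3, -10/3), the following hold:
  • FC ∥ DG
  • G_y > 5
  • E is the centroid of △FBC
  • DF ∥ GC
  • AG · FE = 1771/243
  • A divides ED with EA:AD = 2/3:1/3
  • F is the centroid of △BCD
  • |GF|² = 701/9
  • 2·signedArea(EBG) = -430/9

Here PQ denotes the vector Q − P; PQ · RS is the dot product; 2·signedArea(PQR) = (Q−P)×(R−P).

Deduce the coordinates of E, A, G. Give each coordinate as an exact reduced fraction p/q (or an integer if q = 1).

1. E_x = 19/9  [E is the centroid of △FBC]
2. E_y = -31/9  [E is the centroid of △FBC]
   → E = (19/9, -31/9)
3. A_x = -143/27  [A divides ED with EA:AD = 2/3:1/3]
4. A_y = -85/27  [A divides ED with EA:AD = 2/3:1/3]
   → A = (-143/27, -85/27)
5. G_x = -7/3  [DF ∥ GC ∩ FC ∥ DG]
6. G_y = 16/3  [DF ∥ GC ∩ FC ∥ DG]
   → G = (-7/3, 16/3)

A = (-143/27, -85/27)
E = (19/9, -31/9)
G = (-7/3, 16/3)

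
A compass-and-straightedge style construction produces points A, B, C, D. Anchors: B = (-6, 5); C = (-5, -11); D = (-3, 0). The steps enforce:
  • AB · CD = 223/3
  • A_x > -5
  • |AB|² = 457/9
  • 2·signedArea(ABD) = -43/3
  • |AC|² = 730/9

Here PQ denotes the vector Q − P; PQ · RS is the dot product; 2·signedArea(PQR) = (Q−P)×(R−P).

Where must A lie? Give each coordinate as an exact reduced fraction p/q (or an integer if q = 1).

1. A_x = -14/3  [2·signedArea(ABD) = -43/3 ∩ AB · CD = 223/3]
2. A_y = -2  [2·signedArea(ABD) = -43/3 ∩ AB · CD = 223/3]
   → A = (-14/3, -2)

A = (-14/3, -2)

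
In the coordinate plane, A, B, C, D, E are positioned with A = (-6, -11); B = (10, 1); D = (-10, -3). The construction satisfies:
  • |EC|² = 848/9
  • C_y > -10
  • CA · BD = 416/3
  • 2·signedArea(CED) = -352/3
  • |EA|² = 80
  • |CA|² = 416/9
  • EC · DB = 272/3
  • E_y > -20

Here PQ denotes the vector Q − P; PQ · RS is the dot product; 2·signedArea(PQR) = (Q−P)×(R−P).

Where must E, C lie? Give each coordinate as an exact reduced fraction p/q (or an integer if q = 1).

C = (2/3, -29/3)
E = (-2, -19)

1. C_x = 2/3  [line 20·x + 4·y + 76/3 = 0 ∩ |CA|² = 416/9]
2. C_y = -29/3  [line 20·x + 4·y + 76/3 = 0 ∩ |CA|² = 416/9]
   → C = (2/3, -29/3)
3. E_x = -2  [EC · DB = 272/3 ∩ 2·signedArea(CED) = -352/3]
4. E_y = -19  [EC · DB = 272/3 ∩ 2·signedArea(CED) = -352/3]
   → E = (-2, -19)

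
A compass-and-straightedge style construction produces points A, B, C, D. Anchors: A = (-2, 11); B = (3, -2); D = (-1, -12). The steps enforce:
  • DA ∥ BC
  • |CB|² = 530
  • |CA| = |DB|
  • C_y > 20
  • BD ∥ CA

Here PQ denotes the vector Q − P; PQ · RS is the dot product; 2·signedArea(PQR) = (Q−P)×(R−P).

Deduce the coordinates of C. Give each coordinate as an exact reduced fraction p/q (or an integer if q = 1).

C = (2, 21)

1. C_x = 2  [BD ∥ CA ∩ DA ∥ BC]
2. C_y = 21  [BD ∥ CA ∩ DA ∥ BC]
   → C = (2, 21)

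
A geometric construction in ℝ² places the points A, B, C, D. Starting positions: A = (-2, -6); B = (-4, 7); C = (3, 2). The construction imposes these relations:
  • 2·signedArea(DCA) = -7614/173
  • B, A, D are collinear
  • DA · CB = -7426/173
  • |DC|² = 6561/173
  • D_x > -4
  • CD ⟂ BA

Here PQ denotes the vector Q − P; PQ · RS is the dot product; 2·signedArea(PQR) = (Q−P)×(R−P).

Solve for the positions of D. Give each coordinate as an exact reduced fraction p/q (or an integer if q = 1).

D = (-534/173, 184/173)

1. D_x = -534/173  [B, A, D are collinear ∩ CD ⟂ BA]
2. D_y = 184/173  [B, A, D are collinear ∩ CD ⟂ BA]
   → D = (-534/173, 184/173)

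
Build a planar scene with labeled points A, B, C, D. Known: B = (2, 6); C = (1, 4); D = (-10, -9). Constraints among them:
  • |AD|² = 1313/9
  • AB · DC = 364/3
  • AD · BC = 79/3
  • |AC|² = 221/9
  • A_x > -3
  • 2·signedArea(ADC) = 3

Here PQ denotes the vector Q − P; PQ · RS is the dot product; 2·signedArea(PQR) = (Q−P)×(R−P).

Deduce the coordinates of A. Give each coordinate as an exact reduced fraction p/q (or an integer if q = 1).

1. A_x = -7/3  [2·signedArea(ADC) = 3 ∩ AB · DC = 364/3]
2. A_y = 1/3  [2·signedArea(ADC) = 3 ∩ AB · DC = 364/3]
   → A = (-7/3, 1/3)

A = (-7/3, 1/3)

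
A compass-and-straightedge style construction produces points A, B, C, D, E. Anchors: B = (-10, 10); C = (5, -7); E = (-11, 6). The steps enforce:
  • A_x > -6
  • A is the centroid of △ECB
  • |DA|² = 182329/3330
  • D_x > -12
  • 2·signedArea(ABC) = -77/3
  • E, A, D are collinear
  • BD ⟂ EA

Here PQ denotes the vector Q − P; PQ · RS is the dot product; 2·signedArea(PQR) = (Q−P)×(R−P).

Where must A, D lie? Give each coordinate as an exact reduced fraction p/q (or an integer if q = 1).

1. A_x = -16/3  [A is the centroid of △ECB]
2. A_y = 3  [A is the centroid of △ECB]
   → A = (-16/3, 3)
3. D_x = -4393/370  [E, A, D are collinear ∩ BD ⟂ EA]
4. D_y = 2391/370  [E, A, D are collinear ∩ BD ⟂ EA]
   → D = (-4393/370, 2391/370)

A = (-16/3, 3)
D = (-4393/370, 2391/370)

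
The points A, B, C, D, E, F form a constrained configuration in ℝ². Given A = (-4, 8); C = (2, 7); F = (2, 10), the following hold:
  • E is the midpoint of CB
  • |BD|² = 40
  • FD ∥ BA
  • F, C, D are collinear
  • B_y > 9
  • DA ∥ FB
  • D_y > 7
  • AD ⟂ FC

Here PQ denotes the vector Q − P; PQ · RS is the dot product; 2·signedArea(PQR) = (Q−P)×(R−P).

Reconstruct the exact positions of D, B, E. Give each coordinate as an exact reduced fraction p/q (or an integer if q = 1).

1. D_x = 2  [F, C, D are collinear ∩ AD ⟂ FC]
2. D_y = 8  [F, C, D are collinear ∩ AD ⟂ FC]
   → D = (2, 8)
3. B_x = -4  [FD ∥ BA ∩ DA ∥ FB]
4. B_y = 10  [FD ∥ BA ∩ DA ∥ FB]
   → B = (-4, 10)
5. E_x = -1  [E is the midpoint of CB]
6. E_y = 17/2  [E is the midpoint of CB]
   → E = (-1, 17/2)

B = (-4, 10)
D = (2, 8)
E = (-1, 17/2)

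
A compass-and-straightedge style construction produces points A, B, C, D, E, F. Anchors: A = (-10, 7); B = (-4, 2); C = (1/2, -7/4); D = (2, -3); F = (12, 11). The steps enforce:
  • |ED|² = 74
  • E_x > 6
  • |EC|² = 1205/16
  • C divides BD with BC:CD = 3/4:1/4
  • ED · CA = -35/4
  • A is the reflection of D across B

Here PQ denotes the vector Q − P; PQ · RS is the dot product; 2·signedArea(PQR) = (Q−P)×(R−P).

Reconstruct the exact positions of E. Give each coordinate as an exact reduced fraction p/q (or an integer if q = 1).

E = (7, 4)

1. E_x = 7  [line 21/2·x + -35/4·y + -77/2 = 0 ∩ |ED|² = 74]
2. E_y = 4  [line 21/2·x + -35/4·y + -77/2 = 0 ∩ |ED|² = 74]
   → E = (7, 4)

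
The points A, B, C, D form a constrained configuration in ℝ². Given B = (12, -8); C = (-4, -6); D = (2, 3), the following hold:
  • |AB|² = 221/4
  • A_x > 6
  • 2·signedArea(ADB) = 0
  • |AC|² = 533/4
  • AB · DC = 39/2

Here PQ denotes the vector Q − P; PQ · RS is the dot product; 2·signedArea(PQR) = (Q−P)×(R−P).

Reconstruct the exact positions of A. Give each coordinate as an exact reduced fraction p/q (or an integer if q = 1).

A = (7, -5/2)

1. A_x = 7  [2·signedArea(ADB) = 0 ∩ AB · DC = 39/2]
2. A_y = -5/2  [2·signedArea(ADB) = 0 ∩ AB · DC = 39/2]
   → A = (7, -5/2)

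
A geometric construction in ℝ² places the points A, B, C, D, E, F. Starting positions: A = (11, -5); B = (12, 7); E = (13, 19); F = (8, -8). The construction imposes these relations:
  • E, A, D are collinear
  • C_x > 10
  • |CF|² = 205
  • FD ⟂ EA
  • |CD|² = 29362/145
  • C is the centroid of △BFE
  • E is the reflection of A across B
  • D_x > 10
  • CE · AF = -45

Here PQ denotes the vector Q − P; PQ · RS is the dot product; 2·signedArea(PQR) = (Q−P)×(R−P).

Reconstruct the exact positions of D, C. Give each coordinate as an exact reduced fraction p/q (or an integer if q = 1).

1. D_x = 1556/145  [E, A, D are collinear ∩ FD ⟂ EA]
2. D_y = -1193/145  [E, A, D are collinear ∩ FD ⟂ EA]
   → D = (1556/145, -1193/145)
3. C_x = 11  [C is the centroid of △BFE]
4. C_y = 6  [C is the centroid of △BFE]
   → C = (11, 6)

C = (11, 6)
D = (1556/145, -1193/145)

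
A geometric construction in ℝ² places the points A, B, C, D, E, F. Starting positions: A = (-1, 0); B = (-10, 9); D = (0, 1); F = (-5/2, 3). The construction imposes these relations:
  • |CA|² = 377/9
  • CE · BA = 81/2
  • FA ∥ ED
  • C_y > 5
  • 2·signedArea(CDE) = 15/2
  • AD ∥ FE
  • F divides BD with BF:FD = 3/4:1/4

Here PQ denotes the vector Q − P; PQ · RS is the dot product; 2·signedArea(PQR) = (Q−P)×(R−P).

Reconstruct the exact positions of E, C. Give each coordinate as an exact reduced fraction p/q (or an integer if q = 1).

1. E_x = -3/2  [FA ∥ ED ∩ AD ∥ FE]
2. E_y = 4  [FA ∥ ED ∩ AD ∥ FE]
   → E = (-3/2, 4)
3. C_x = -14/3  [2·signedArea(CDE) = 15/2 ∩ CE · BA = 81/2]
4. C_y = 16/3  [2·signedArea(CDE) = 15/2 ∩ CE · BA = 81/2]
   → C = (-14/3, 16/3)

C = (-14/3, 16/3)
E = (-3/2, 4)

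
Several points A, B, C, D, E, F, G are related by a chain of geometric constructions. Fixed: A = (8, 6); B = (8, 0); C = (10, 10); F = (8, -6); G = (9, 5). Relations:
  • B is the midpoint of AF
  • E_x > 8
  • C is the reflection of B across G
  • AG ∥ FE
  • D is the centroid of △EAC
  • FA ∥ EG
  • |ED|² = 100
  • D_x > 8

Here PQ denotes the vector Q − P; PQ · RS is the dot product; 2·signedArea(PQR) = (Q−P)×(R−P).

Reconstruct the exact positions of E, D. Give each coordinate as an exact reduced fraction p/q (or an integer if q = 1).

1. E_x = 9  [FA ∥ EG ∩ AG ∥ FE]
2. E_y = -7  [FA ∥ EG ∩ AG ∥ FE]
   → E = (9, -7)
3. D_x = 9  [D is the centroid of △EAC]
4. D_y = 3  [D is the centroid of △EAC]
   → D = (9, 3)

D = (9, 3)
E = (9, -7)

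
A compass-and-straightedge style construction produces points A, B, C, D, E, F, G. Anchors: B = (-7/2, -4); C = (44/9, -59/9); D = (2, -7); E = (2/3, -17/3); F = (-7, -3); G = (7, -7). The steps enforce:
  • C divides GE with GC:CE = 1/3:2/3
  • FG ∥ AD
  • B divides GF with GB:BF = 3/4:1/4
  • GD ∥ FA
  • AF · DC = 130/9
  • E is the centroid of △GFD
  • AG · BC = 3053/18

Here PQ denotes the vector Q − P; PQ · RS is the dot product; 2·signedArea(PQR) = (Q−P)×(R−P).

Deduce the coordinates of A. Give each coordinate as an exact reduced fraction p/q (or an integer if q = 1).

A = (-12, -3)

1. A_x = -12  [FG ∥ AD ∩ GD ∥ FA]
2. A_y = -3  [FG ∥ AD ∩ GD ∥ FA]
   → A = (-12, -3)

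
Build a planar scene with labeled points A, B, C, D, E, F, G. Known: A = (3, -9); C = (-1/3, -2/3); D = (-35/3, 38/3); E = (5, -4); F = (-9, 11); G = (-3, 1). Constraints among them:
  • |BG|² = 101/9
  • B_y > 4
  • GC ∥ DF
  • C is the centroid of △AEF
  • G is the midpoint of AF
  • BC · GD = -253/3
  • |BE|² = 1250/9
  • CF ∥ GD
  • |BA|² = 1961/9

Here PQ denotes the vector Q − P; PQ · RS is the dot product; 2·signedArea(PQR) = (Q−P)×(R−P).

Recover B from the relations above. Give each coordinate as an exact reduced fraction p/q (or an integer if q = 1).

B = (-10/3, 13/3)

1. B_x = -10/3  [line 26/3·x + -35/3·y + 715/9 = 0 ∩ |BG|² = 101/9]
2. B_y = 13/3  [line 26/3·x + -35/3·y + 715/9 = 0 ∩ |BG|² = 101/9]
   → B = (-10/3, 13/3)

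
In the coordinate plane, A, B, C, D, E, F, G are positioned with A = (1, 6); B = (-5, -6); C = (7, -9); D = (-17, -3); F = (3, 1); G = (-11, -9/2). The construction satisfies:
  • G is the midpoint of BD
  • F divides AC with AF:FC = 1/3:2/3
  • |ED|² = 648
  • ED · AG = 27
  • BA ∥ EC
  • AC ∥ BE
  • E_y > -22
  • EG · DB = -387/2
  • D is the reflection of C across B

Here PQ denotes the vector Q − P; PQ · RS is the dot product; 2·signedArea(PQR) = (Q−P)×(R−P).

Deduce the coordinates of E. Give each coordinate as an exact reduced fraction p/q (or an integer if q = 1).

E = (1, -21)

1. E_x = 1  [BA ∥ EC ∩ AC ∥ BE]
2. E_y = -21  [BA ∥ EC ∩ AC ∥ BE]
   → E = (1, -21)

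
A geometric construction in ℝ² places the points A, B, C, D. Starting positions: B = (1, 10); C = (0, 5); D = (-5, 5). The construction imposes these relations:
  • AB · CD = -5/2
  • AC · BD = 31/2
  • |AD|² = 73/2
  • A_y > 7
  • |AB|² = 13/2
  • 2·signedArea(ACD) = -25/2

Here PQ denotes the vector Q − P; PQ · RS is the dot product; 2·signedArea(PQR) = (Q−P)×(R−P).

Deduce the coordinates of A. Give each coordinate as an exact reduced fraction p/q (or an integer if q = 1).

1. A_x = 1/2  [AB · CD = -5/2 ∩ AC · BD = 31/2]
2. A_y = 15/2  [AB · CD = -5/2 ∩ AC · BD = 31/2]
   → A = (1/2, 15/2)

A = (1/2, 15/2)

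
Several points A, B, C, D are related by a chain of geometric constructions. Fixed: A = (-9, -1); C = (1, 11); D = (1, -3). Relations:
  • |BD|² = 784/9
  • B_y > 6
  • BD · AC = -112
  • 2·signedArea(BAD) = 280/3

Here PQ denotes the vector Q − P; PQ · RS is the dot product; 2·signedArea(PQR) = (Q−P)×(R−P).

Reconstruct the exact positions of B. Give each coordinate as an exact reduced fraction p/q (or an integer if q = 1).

1. B_x = 1  [2·signedArea(BAD) = 280/3 ∩ BD · AC = -112]
2. B_y = 19/3  [2·signedArea(BAD) = 280/3 ∩ BD · AC = -112]
   → B = (1, 19/3)

B = (1, 19/3)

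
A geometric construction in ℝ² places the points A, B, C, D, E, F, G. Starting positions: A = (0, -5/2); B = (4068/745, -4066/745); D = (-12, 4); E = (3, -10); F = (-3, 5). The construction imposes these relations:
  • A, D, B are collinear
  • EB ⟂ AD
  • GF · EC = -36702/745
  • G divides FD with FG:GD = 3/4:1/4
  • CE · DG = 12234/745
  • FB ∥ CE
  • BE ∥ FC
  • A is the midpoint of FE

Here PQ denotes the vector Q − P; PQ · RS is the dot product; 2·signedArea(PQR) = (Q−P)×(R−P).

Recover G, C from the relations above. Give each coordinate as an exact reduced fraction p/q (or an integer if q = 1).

1. G_x = -39/4  [G divides FD with FG:GD = 3/4:1/4]
2. G_y = 17/4  [G divides FD with FG:GD = 3/4:1/4]
   → G = (-39/4, 17/4)
3. C_x = -4068/745  [FB ∥ CE ∩ BE ∥ FC]
4. C_y = 341/745  [FB ∥ CE ∩ BE ∥ FC]
   → C = (-4068/745, 341/745)

C = (-4068/745, 341/745)
G = (-39/4, 17/4)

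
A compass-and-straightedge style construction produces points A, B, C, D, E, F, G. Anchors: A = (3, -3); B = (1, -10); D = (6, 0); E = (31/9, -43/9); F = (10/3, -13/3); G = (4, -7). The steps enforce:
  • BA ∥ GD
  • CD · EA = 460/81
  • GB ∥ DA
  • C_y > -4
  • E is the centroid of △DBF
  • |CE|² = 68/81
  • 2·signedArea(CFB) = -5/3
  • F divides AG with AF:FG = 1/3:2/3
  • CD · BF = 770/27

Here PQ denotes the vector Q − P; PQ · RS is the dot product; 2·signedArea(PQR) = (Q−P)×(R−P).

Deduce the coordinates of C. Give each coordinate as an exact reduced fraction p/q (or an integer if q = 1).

C = (29/9, -35/9)

1. C_x = 29/9  [CD · EA = 460/81 ∩ CD · BF = 770/27]
2. C_y = -35/9  [CD · EA = 460/81 ∩ CD · BF = 770/27]
   → C = (29/9, -35/9)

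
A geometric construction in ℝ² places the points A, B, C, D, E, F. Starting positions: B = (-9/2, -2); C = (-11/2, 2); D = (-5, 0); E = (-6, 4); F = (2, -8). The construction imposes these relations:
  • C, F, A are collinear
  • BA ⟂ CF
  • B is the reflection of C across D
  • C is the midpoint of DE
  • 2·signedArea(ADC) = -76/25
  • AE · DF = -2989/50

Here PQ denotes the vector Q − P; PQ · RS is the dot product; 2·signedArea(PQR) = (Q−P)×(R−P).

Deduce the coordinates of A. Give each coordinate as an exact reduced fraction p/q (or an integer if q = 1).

1. A_x = -161/50  [C, F, A are collinear ∩ BA ⟂ CF]
2. A_y = -26/25  [C, F, A are collinear ∩ BA ⟂ CF]
   → A = (-161/50, -26/25)

A = (-161/50, -26/25)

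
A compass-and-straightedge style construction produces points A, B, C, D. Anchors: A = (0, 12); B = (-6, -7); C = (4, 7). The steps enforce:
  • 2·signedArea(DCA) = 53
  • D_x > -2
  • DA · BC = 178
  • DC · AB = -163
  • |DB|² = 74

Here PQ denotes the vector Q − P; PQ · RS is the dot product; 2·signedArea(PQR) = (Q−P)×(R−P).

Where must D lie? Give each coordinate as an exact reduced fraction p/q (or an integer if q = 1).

1. D_x = -1  [DA · BC = 178 ∩ DC · AB = -163]
2. D_y = 0  [DA · BC = 178 ∩ DC · AB = -163]
   → D = (-1, 0)

D = (-1, 0)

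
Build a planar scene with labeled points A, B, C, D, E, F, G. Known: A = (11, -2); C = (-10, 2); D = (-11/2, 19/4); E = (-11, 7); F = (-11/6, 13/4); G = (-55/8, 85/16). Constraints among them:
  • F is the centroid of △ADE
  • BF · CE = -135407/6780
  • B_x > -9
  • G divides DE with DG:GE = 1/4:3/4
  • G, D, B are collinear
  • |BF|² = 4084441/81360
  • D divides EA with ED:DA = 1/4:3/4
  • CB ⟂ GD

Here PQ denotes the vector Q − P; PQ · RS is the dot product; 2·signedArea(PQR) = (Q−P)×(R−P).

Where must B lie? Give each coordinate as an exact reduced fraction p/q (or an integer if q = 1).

B = (-4741/565, 3352/565)

1. B_x = -4741/565  [G, D, B are collinear ∩ CB ⟂ GD]
2. B_y = 3352/565  [G, D, B are collinear ∩ CB ⟂ GD]
   → B = (-4741/565, 3352/565)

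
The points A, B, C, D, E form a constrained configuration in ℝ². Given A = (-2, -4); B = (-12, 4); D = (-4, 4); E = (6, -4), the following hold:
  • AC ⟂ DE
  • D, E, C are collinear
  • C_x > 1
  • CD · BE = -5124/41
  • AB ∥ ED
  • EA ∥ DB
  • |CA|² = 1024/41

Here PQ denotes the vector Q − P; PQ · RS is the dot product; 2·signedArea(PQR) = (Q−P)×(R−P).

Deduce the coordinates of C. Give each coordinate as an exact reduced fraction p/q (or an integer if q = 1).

C = (46/41, -4/41)

1. C_x = 46/41  [D, E, C are collinear ∩ AC ⟂ DE]
2. C_y = -4/41  [D, E, C are collinear ∩ AC ⟂ DE]
   → C = (46/41, -4/41)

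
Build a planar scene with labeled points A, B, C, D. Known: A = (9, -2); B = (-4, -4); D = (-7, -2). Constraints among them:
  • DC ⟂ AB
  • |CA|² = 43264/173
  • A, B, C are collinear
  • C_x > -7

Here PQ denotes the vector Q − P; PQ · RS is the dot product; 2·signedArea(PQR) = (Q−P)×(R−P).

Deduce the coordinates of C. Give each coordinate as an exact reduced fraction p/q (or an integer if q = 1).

C = (-1147/173, -762/173)

1. C_x = -1147/173  [A, B, C are collinear ∩ DC ⟂ AB]
2. C_y = -762/173  [A, B, C are collinear ∩ DC ⟂ AB]
   → C = (-1147/173, -762/173)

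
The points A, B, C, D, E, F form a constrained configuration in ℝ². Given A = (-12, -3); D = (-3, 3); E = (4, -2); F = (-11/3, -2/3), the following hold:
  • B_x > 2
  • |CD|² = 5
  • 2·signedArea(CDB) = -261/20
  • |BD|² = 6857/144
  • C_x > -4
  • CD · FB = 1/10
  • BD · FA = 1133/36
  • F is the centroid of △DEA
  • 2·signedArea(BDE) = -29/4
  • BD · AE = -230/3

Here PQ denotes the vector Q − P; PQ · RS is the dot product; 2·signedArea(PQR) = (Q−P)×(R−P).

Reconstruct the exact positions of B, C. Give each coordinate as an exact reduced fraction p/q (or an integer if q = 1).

B = (25/12, -5/3)
C = (-17/5, 4/5)

1. B_x = 25/12  [BD · AE = -230/3 ∩ 2·signedArea(BDE) = -29/4]
2. B_y = -5/3  [BD · AE = -230/3 ∩ 2·signedArea(BDE) = -29/4]
   → B = (25/12, -5/3)
3. C_x = -17/5  [2·signedArea(CDB) = -261/20 ∩ CD · FB = 1/10]
4. C_y = 4/5  [2·signedArea(CDB) = -261/20 ∩ CD · FB = 1/10]
   → C = (-17/5, 4/5)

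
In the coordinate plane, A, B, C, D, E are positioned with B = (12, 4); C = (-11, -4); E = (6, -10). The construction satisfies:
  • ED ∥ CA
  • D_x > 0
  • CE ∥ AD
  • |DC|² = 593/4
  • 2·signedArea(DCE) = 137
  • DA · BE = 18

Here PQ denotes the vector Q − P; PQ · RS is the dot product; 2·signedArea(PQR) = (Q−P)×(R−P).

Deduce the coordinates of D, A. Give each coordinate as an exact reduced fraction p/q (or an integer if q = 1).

A = (-33/2, 6)
D = (1/2, 0)

1. D_x = 1/2  [line 6·x + 17·y + -3 = 0 ∩ |DC|² = 593/4]
2. D_y = 0  [line 6·x + 17·y + -3 = 0 ∩ |DC|² = 593/4]
   → D = (1/2, 0)
3. A_x = -33/2  [CE ∥ AD ∩ ED ∥ CA]
4. A_y = 6  [CE ∥ AD ∩ ED ∥ CA]
   → A = (-33/2, 6)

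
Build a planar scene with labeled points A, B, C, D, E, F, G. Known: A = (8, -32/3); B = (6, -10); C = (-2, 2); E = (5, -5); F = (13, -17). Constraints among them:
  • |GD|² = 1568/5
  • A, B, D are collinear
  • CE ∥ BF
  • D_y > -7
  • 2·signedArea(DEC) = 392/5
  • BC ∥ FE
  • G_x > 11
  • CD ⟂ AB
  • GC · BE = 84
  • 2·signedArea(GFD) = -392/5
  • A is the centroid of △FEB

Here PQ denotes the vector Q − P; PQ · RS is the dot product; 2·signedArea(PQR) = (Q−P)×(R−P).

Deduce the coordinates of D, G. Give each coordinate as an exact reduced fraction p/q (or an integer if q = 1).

D = (-24/5, -32/5)
G = (12, -12)

1. D_x = -24/5  [A, B, D are collinear ∩ CD ⟂ AB]
2. D_y = -32/5  [A, B, D are collinear ∩ CD ⟂ AB]
   → D = (-24/5, -32/5)
3. G_x = 12  [GC · BE = 84 ∩ 2·signedArea(GFD) = -392/5]
4. G_y = -12  [GC · BE = 84 ∩ 2·signedArea(GFD) = -392/5]
   → G = (12, -12)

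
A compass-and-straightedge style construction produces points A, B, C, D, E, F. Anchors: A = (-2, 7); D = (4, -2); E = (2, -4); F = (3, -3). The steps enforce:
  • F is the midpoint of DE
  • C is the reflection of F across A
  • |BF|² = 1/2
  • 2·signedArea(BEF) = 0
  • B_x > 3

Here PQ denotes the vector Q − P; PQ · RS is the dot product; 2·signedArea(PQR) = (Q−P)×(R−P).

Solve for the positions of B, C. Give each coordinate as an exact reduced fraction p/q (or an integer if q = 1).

B = (7/2, -5/2)
C = (-7, 17)

1. B_x = 7/2  [line -1·x + 1·y + 6 = 0 ∩ |BF|² = 1/2]
2. B_y = -5/2  [line -1·x + 1·y + 6 = 0 ∩ |BF|² = 1/2]
   → B = (7/2, -5/2)
3. C_x = -7  [C is the reflection of F across A]
4. C_y = 17  [C is the reflection of F across A]
   → C = (-7, 17)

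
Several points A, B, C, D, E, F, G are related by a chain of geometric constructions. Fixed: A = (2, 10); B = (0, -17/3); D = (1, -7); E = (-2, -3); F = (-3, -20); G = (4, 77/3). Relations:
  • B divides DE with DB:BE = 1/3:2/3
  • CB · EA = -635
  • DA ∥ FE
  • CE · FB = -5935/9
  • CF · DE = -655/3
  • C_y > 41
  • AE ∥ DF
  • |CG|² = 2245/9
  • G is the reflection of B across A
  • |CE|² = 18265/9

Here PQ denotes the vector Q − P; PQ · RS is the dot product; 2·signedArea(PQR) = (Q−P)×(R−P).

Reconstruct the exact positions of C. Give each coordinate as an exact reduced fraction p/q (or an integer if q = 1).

C = (6, 124/3)

1. C_x = 6  [CF · DE = -655/3 ∩ CB · EA = -635]
2. C_y = 124/3  [CF · DE = -655/3 ∩ CB · EA = -635]
   → C = (6, 124/3)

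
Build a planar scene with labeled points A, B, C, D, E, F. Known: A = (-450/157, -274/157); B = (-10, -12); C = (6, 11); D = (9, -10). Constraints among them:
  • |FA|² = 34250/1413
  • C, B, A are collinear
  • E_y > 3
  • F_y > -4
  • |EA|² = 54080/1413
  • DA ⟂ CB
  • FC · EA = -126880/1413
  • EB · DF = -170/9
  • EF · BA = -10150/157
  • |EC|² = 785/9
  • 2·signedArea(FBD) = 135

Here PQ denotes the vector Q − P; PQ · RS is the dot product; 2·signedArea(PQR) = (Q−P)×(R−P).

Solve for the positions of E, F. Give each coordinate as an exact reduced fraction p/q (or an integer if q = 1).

E = (2/3, 10/3)
F = (5/3, -11/3)

1. F_x = 5/3  [line -2·x + 19·y + 73 = 0 ∩ |FA|² = 34250/1413]
2. F_y = -11/3  [line -2·x + 19·y + 73 = 0 ∩ |FA|² = 34250/1413]
   → F = (5/3, -11/3)
3. E_x = 2/3  [EF · BA = -10150/157 ∩ EB · DF = -170/9]
4. E_y = 10/3  [EF · BA = -10150/157 ∩ EB · DF = -170/9]
   → E = (2/3, 10/3)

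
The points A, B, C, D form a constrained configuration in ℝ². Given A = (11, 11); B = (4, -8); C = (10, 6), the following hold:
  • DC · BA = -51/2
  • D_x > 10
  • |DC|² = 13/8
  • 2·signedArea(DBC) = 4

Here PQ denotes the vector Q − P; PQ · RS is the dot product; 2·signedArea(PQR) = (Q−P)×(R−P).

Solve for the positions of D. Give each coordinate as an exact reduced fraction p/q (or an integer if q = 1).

1. D_x = 41/4  [DC · BA = -51/2 ∩ 2·signedArea(DBC) = 4]
2. D_y = 29/4  [DC · BA = -51/2 ∩ 2·signedArea(DBC) = 4]
   → D = (41/4, 29/4)

D = (41/4, 29/4)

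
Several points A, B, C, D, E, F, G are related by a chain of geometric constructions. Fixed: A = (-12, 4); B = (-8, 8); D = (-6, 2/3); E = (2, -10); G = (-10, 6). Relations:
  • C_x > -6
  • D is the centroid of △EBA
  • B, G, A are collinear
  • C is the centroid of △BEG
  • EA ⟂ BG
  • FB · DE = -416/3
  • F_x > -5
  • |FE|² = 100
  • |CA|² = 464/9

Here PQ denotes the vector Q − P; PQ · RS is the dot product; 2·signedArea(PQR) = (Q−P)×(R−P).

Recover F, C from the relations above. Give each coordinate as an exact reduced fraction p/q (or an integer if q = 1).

1. F_x = -4  [line -8·x + 32/3·y + -32/3 = 0 ∩ |FE|² = 100]
2. F_y = -2  [line -8·x + 32/3·y + -32/3 = 0 ∩ |FE|² = 100]
   → F = (-4, -2)
3. C_x = -16/3  [C is the centroid of △BEG]
4. C_y = 4/3  [C is the centroid of △BEG]
   → C = (-16/3, 4/3)

C = (-16/3, 4/3)
F = (-4, -2)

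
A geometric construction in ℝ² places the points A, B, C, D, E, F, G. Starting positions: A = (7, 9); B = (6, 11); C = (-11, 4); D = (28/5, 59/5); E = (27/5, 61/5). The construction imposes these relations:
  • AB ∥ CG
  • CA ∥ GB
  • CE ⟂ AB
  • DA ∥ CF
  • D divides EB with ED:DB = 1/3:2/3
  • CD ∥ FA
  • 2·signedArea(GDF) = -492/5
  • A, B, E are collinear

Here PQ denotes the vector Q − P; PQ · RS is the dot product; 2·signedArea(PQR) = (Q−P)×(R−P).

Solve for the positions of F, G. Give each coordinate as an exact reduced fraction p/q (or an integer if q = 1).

F = (-48/5, 6/5)
G = (-12, 6)

1. F_x = -48/5  [CD ∥ FA ∩ DA ∥ CF]
2. F_y = 6/5  [CD ∥ FA ∩ DA ∥ CF]
   → F = (-48/5, 6/5)
3. G_x = -12  [CA ∥ GB ∩ AB ∥ CG]
4. G_y = 6  [CA ∥ GB ∩ AB ∥ CG]
   → G = (-12, 6)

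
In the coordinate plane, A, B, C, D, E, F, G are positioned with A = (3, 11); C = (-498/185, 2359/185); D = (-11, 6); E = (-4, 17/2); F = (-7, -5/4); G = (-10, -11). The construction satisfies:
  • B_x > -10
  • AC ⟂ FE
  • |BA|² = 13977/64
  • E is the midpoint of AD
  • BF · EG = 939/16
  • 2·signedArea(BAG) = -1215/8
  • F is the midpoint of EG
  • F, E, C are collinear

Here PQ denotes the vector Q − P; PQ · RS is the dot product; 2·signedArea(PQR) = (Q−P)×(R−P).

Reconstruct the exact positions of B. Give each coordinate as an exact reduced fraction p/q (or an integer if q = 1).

1. B_x = -9  [2·signedArea(BAG) = -1215/8 ∩ BF · EG = 939/16]
2. B_y = 19/8  [2·signedArea(BAG) = -1215/8 ∩ BF · EG = 939/16]
   → B = (-9, 19/8)

B = (-9, 19/8)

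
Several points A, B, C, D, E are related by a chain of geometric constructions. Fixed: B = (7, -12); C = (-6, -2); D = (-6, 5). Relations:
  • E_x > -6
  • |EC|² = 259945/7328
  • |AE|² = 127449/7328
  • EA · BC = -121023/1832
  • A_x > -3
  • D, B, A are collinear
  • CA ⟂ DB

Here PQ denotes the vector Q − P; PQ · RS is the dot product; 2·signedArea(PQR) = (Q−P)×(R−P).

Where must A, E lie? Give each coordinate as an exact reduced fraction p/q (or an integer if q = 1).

A = (-1201/458, 267/458)
E = (-9445/1832, 7137/1832)

1. A_x = -1201/458  [D, B, A are collinear ∩ CA ⟂ DB]
2. A_y = 267/458  [D, B, A are collinear ∩ CA ⟂ DB]
   → A = (-1201/458, 267/458)
3. E_x = -9445/1832  [line 13·x + -10·y + 194155/1832 = 0 ∩ |EC|² = 259945/7328]
4. E_y = 7137/1832  [line 13·x + -10·y + 194155/1832 = 0 ∩ |EC|² = 259945/7328]
   → E = (-9445/1832, 7137/1832)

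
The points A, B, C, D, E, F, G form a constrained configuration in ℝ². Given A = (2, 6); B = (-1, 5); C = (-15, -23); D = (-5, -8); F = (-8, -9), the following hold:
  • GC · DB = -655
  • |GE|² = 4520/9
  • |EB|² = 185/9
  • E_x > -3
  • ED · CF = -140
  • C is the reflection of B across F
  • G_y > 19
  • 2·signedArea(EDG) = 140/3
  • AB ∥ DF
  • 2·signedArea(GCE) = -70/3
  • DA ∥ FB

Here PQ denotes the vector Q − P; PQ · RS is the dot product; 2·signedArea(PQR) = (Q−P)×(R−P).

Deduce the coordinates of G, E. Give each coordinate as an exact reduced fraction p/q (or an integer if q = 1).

E = (-7/3, 2/3)
G = (9, 20)

1. E_x = -7/3  [line -7·x + -14·y + -7 = 0 ∩ |EB|² = 185/9]
2. E_y = 2/3  [line -7·x + -14·y + -7 = 0 ∩ |EB|² = 185/9]
   → E = (-7/3, 2/3)
3. G_x = 9  [GC · DB = -655 ∩ 2·signedArea(EDG) = 140/3]
4. G_y = 20  [GC · DB = -655 ∩ 2·signedArea(EDG) = 140/3]
   → G = (9, 20)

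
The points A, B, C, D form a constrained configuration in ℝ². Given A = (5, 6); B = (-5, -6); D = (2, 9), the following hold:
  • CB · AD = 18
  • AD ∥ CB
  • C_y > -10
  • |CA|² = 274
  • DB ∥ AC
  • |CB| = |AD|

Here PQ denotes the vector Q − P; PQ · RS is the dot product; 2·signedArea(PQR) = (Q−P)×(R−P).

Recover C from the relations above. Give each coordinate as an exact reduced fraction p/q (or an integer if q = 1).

1. C_x = -2  [AD ∥ CB ∩ DB ∥ AC]
2. C_y = -9  [AD ∥ CB ∩ DB ∥ AC]
   → C = (-2, -9)

C = (-2, -9)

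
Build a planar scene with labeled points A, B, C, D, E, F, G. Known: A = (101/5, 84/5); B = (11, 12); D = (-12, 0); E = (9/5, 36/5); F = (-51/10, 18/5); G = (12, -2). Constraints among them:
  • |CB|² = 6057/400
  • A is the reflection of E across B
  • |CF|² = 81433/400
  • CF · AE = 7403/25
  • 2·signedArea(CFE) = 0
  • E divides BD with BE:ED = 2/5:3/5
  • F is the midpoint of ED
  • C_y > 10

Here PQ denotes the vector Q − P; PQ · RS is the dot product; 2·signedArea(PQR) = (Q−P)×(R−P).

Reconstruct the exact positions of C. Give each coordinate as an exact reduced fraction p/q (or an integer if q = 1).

1. C_x = 151/20  [2·signedArea(CFE) = 0 ∩ CF · AE = 7403/25]
2. C_y = 51/5  [2·signedArea(CFE) = 0 ∩ CF · AE = 7403/25]
   → C = (151/20, 51/5)

C = (151/20, 51/5)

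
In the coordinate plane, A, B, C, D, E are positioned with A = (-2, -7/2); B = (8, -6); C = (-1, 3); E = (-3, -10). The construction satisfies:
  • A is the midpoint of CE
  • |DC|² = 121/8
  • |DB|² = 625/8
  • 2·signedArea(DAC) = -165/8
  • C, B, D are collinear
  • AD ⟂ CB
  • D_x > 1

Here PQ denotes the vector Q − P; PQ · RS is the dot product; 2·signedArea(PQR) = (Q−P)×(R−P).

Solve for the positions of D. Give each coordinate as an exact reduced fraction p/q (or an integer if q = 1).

D = (7/4, 1/4)

1. D_x = 7/4  [C, B, D are collinear ∩ AD ⟂ CB]
2. D_y = 1/4  [C, B, D are collinear ∩ AD ⟂ CB]
   → D = (7/4, 1/4)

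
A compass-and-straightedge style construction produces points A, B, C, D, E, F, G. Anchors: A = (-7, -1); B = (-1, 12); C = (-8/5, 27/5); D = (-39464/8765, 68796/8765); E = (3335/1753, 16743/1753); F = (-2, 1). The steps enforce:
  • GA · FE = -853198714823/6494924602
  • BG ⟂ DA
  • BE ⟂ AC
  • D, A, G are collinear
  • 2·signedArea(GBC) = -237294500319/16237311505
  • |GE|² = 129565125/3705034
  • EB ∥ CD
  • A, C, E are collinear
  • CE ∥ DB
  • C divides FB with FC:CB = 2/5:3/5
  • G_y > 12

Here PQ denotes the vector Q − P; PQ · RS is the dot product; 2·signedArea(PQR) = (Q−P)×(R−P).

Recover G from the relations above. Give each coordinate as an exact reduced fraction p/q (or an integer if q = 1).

1. G_x = -20516634865/6494924602  [D, A, G are collinear ∩ BG ⟂ DA]
2. G_y = 81896615877/6494924602  [D, A, G are collinear ∩ BG ⟂ DA]
   → G = (-20516634865/6494924602, 81896615877/6494924602)

G = (-20516634865/6494924602, 81896615877/6494924602)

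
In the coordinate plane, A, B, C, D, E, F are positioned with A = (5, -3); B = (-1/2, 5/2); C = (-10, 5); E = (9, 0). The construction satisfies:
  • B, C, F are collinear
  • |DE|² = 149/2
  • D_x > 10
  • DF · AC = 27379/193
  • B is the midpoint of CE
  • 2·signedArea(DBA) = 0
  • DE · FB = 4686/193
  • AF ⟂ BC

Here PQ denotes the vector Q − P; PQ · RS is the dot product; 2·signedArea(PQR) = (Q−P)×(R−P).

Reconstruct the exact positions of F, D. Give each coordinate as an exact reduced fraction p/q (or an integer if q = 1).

1. F_x = 2315/386  [B, C, F are collinear ∩ AF ⟂ BC]
2. F_y = 305/386  [B, C, F are collinear ∩ AF ⟂ BC]
   → F = (2315/386, 305/386)
3. D_x = 21/2  [2·signedArea(DBA) = 0 ∩ DF · AC = 27379/193]
4. D_y = -17/2  [2·signedArea(DBA) = 0 ∩ DF · AC = 27379/193]
   → D = (21/2, -17/2)

D = (21/2, -17/2)
F = (2315/386, 305/386)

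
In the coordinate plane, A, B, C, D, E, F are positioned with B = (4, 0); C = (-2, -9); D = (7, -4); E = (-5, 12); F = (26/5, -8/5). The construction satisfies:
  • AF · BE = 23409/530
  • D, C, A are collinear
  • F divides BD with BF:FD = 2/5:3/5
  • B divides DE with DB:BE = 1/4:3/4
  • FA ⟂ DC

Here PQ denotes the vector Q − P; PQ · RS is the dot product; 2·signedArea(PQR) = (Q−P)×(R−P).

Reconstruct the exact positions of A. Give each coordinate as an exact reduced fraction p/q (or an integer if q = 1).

A = (3521/530, -445/106)

1. A_x = 3521/530  [D, C, A are collinear ∩ FA ⟂ DC]
2. A_y = -445/106  [D, C, A are collinear ∩ FA ⟂ DC]
   → A = (3521/530, -445/106)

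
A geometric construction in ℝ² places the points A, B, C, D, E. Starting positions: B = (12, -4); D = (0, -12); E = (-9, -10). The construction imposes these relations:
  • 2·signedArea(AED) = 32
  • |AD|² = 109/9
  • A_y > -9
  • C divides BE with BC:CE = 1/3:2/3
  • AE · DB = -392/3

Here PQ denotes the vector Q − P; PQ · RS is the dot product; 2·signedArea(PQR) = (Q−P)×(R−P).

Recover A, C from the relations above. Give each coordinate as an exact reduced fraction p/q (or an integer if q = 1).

A = (1, -26/3)
C = (5, -6)

1. A_x = 1  [2·signedArea(AED) = 32 ∩ AE · DB = -392/3]
2. A_y = -26/3  [2·signedArea(AED) = 32 ∩ AE · DB = -392/3]
   → A = (1, -26/3)
3. C_x = 5  [C divides BE with BC:CE = 1/3:2/3]
4. C_y = -6  [C divides BE with BC:CE = 1/3:2/3]
   → C = (5, -6)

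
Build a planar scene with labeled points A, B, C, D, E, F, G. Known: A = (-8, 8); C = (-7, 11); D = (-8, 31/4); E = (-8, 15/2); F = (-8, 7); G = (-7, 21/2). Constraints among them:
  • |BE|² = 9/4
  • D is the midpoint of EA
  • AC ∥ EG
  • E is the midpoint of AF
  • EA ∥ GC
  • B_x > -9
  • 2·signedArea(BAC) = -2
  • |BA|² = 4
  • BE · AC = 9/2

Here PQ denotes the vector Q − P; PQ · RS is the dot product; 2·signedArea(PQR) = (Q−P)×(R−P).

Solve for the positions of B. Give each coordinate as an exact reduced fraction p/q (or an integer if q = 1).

1. B_x = -8  [2·signedArea(BAC) = -2 ∩ BE · AC = 9/2]
2. B_y = 6  [2·signedArea(BAC) = -2 ∩ BE · AC = 9/2]
   → B = (-8, 6)

B = (-8, 6)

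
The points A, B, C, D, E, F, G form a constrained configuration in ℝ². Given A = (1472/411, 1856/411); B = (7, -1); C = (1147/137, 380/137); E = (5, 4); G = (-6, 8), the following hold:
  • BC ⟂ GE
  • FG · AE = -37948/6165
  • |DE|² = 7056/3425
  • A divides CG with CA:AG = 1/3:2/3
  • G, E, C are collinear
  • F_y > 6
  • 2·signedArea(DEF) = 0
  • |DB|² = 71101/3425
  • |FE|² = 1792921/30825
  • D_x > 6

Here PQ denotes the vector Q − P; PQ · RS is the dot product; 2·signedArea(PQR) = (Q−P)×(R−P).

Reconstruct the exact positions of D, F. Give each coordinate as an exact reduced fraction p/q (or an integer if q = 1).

1. F_x = -4454/2055  [line -583/411·x + 212/411·y + -39962/6165 = 0 ∩ |FE|² = 1792921/30825]
2. F_y = 13576/2055  [line -583/411·x + 212/411·y + -39962/6165 = 0 ∩ |FE|² = 1792921/30825]
   → F = (-4454/2055, 13576/2055)
3. D_x = 4349/685  [line -5356/2055·x + -14729/2055·y + 85696/2055 = 0 ∩ |DE|² = 7056/3425]
4. D_y = 2404/685  [line -5356/2055·x + -14729/2055·y + 85696/2055 = 0 ∩ |DE|² = 7056/3425]
   → D = (4349/685, 2404/685)

D = (4349/685, 2404/685)
F = (-4454/2055, 13576/2055)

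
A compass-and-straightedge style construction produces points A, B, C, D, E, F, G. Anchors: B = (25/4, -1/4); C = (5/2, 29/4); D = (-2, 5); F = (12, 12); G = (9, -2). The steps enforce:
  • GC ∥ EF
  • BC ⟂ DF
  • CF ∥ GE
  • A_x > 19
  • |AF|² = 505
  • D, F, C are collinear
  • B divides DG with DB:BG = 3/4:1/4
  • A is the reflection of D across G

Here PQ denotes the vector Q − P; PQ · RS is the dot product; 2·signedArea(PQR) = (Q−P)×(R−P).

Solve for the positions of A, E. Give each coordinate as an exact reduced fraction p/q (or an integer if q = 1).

1. A_x = 20  [A is the reflection of D across G]
2. A_y = -9  [A is the reflection of D across G]
   → A = (20, -9)
3. E_x = 37/2  [GC ∥ EF ∩ CF ∥ GE]
4. E_y = 11/4  [GC ∥ EF ∩ CF ∥ GE]
   → E = (37/2, 11/4)

A = (20, -9)
E = (37/2, 11/4)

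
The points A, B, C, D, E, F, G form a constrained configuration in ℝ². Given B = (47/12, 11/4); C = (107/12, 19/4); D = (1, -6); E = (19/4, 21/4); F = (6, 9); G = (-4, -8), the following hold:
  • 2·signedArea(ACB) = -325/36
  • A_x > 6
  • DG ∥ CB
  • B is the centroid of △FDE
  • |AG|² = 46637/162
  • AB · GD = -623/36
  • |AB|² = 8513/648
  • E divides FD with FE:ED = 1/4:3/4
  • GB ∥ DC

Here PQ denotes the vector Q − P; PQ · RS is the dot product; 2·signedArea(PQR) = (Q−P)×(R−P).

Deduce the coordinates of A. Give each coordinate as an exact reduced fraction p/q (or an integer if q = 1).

1. A_x = 113/18  [2·signedArea(ACB) = -325/36 ∩ AB · GD = -623/36]
2. A_y = 11/2  [2·signedArea(ACB) = -325/36 ∩ AB · GD = -623/36]
   → A = (113/18, 11/2)

A = (113/18, 11/2)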